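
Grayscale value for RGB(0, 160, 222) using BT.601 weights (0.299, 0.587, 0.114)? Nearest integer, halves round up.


Gray = 0.299×R + 0.587×G + 0.114×B
Gray = 0.299×0 + 0.587×160 + 0.114×222
Gray = 0.000 + 93.920 + 25.308
Gray = 119.228 → round half up → 119
Gray = 119


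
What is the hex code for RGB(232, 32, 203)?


R = 232 → E8 (hex)
G = 32 → 20 (hex)
B = 203 → CB (hex)
Hex = #E820CB


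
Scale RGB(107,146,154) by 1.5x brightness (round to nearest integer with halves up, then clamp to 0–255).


Multiply each channel by 1.5, round half up, clamp to [0, 255]
R: 107×1.5 = 160.5 → round → 161
G: 146×1.5 = 219
B: 154×1.5 = 231
= RGB(161, 219, 231)


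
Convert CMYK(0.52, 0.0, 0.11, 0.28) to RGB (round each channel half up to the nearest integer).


R = 255 × (1-C) × (1-K) = 255 × 0.48 × 0.72 = 88.128 → 88
G = 255 × (1-M) × (1-K) = 255 × 1.00 × 0.72 = 183.6 → 184
B = 255 × (1-Y) × (1-K) = 255 × 0.89 × 0.72 = 163.404 → 163
= RGB(88, 184, 163)


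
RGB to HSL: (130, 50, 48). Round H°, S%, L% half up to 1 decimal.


Normalize: R'=130/255≈0.5098, G'=50/255≈0.1961, B'=48/255≈0.1882
Max=130/255, Min=48/255, Δ=Max-Min=82/255
L = (Max+Min)/2 = (130+48)/510 = 178/510 = 0.34901… → L = 34.9%
L ≤ 0.5 → S = Δ/(Max+Min) = 82/(130+48) = 82/178 = 0.46067… → S = 46.1%
(the 1/255 factors cancel in S and H, so raw channel differences can be used)
Max is R' → H = 60 × (((G-B)/Δ) mod 6) = 60 × (((50-48)/82) mod 6)
  2/82 = 0.0243…
  H = 60 × 0.0243… = 1.463…° → H = 1.5°
= HSL(1.5°, 46.1%, 34.9%)


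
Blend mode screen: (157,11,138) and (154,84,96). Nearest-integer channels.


Screen: C = 255 - (255-A)×(255-B)/255, rounded to nearest integer
R: 255 - (255-157)×(255-154)/255 = 255 - 9898/255 ≈ 255 - 38.816 = 216.184 → 216
G: 255 - (255-11)×(255-84)/255 = 255 - 41724/255 ≈ 255 - 163.624 = 91.376 → 91
B: 255 - (255-138)×(255-96)/255 = 255 - 18603/255 ≈ 255 - 72.953 = 182.047 → 182
= RGB(216, 91, 182)


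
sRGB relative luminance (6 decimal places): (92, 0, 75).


Linearize each channel (sRGB transfer function): c = v/255; c_lin = c/12.92 if c ≤ 0.04045, else ((c+0.055)/1.055)^2.4
  R: 92/255 ≈ 0.360784 > 0.04045 → ((0.360784+0.055)/1.055)^2.4 ≈ 0.107023
  G: 0/255 ≈ 0.000000 ≤ 0.04045 → 0.000000/12.92 ≈ 0.000000
  B: 75/255 ≈ 0.294118 > 0.04045 → ((0.294118+0.055)/1.055)^2.4 ≈ 0.070360
R_lin = 0.107023, G_lin = 0.000000, B_lin = 0.070360
L = 0.2126×R + 0.7152×G + 0.0722×B
L = 0.2126×0.107023 + 0.7152×0.000000 + 0.0722×0.070360
L ≈ 0.027833


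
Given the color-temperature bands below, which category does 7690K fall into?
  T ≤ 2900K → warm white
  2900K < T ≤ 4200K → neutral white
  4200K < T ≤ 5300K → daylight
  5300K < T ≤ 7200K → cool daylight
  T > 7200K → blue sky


Temperature: 7690K
7690K > 7200K → blue sky
Classification: blue sky


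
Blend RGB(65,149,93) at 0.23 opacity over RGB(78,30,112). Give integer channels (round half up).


C = α×F + (1-α)×B, with 1-α = 0.77
R: 0.23×65 + 0.77×78 = 14.95 + 60.06 = 75.01 → 75
G: 0.23×149 + 0.77×30 = 34.27 + 23.10 = 57.37 → 57
B: 0.23×93 + 0.77×112 = 21.39 + 86.24 = 107.63 → 108
= RGB(75, 57, 108)


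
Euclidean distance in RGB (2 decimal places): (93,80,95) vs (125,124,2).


d = √[(R₁-R₂)² + (G₁-G₂)² + (B₁-B₂)²]
d = √[(93-125)² + (80-124)² + (95-2)²]
d = √[1024 + 1936 + 8649]
d = √11609
d ≈ 107.75


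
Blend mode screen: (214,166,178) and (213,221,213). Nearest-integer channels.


Screen: C = 255 - (255-A)×(255-B)/255, rounded to nearest integer
R: 255 - (255-214)×(255-213)/255 = 255 - 1722/255 ≈ 255 - 6.753 = 248.247 → 248
G: 255 - (255-166)×(255-221)/255 = 255 - 3026/255 ≈ 255 - 11.867 = 243.133 → 243
B: 255 - (255-178)×(255-213)/255 = 255 - 3234/255 ≈ 255 - 12.682 = 242.318 → 242
= RGB(248, 243, 242)


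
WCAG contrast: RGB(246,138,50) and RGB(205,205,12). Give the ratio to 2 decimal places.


Linearize each sRGB channel c=v/255: c/12.92 if c ≤ 0.04045 else ((c+0.055)/1.055)^2.4
L = 0.2126×R_lin + 0.7152×G_lin + 0.0722×B_lin
Color 1 (246,138,50):
  R=246: 246/255≈0.9647 > 0.04045 → ((0.9647+0.055)/1.055)^2.4 ≈ 0.92158
  G=138: 138/255≈0.5412 > 0.04045 → ((0.5412+0.055)/1.055)^2.4 ≈ 0.25415
  B=50: 50/255≈0.1961 > 0.04045 → ((0.1961+0.055)/1.055)^2.4 ≈ 0.03190
  L1 = 0.2126×0.92158 + 0.7152×0.25415 + 0.0722×0.03190 ≈ 0.38000
Color 2 (205,205,12):
  R=205: 205/255≈0.8039 > 0.04045 → ((0.8039+0.055)/1.055)^2.4 ≈ 0.61050
  G=205: 205/255≈0.8039 > 0.04045 → ((0.8039+0.055)/1.055)^2.4 ≈ 0.61050
  B=12: 12/255≈0.0471 > 0.04045 → ((0.0471+0.055)/1.055)^2.4 ≈ 0.00368
  L2 = 0.2126×0.61050 + 0.7152×0.61050 + 0.0722×0.00368 ≈ 0.56668
Lighter = 0.56668, Darker = 0.38000
Ratio = (L_lighter + 0.05) / (L_darker + 0.05)
Ratio = (0.56668 + 0.05) / (0.38000 + 0.05) = 0.61668 / 0.43000 ≈ 1.4341
Ratio ≈ 1.43:1


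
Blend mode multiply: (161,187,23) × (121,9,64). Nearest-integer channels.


Multiply: C = A×B/255, rounded to nearest integer
R: 161×121/255 = 19481/255 ≈ 76.396 → 76
G: 187×9/255 = 1683/255 ≈ 6.600 → 7
B: 23×64/255 = 1472/255 ≈ 5.773 → 6
= RGB(76, 7, 6)


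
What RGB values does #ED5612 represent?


ED → 237 (R)
56 → 86 (G)
12 → 18 (B)
= RGB(237, 86, 18)


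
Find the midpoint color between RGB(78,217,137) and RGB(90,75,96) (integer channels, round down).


Midpoint: each channel = ⌊(C₁+C₂)/2⌋
R: ⌊(78+90)/2⌋ = 84
G: ⌊(217+75)/2⌋ = 146
B: ⌊(137+96)/2⌋ = 116
= RGB(84, 146, 116)


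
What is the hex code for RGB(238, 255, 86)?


R = 238 → EE (hex)
G = 255 → FF (hex)
B = 86 → 56 (hex)
Hex = #EEFF56


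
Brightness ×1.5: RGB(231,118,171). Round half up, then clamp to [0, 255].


Multiply each channel by 1.5, round half up, clamp to [0, 255]
R: 231×1.5 = 346.5 → round → 347 → clamp → 255
G: 118×1.5 = 177
B: 171×1.5 = 256.5 → round → 257 → clamp → 255
= RGB(255, 177, 255)


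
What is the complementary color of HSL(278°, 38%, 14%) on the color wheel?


Complement = opposite side of color wheel = hue + 180°
H' = (278 + 180) mod 360 = 98°
S and L unchanged.
= HSL(98°, 38%, 14%)


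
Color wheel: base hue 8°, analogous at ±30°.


Base hue: 8°
Left analog: (8 - 30) mod 360 = 338°
Right analog: (8 + 30) mod 360 = 38°
Analogous hues = 338° and 38°


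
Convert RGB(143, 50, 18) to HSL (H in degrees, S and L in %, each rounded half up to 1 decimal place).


Normalize: R'=143/255≈0.5608, G'=50/255≈0.1961, B'=18/255≈0.0706
Max=143/255, Min=18/255, Δ=Max-Min=125/255
L = (Max+Min)/2 = (143+18)/510 = 161/510 = 0.31568… → L = 31.6%
L ≤ 0.5 → S = Δ/(Max+Min) = 125/(143+18) = 125/161 = 0.77639… → S = 77.6%
(the 1/255 factors cancel in S and H, so raw channel differences can be used)
Max is R' → H = 60 × (((G-B)/Δ) mod 6) = 60 × (((50-18)/125) mod 6)
  32/125 = 0.256
  H = 60 × 0.256 = 15.36° → H = 15.4°
= HSL(15.4°, 77.6%, 31.6%)


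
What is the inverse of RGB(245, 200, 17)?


Invert: (255-R, 255-G, 255-B)
R: 255-245 = 10
G: 255-200 = 55
B: 255-17 = 238
= RGB(10, 55, 238)


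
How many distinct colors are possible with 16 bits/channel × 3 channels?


Total bits = 16 bits/channel × 3 channels = 48 bits
Distinct colors = 2^48
= 281,474,976,710,656 colors


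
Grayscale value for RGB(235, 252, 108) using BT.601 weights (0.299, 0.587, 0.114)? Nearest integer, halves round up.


Gray = 0.299×R + 0.587×G + 0.114×B
Gray = 0.299×235 + 0.587×252 + 0.114×108
Gray = 70.265 + 147.924 + 12.312
Gray = 230.501 → round half up → 231
Gray = 231


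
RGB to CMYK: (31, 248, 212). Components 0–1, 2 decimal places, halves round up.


R'=31/255≈0.1216, G'=248/255≈0.9725, B'=212/255≈0.8314
K = 1 - max(R',G',B') = 1 - 248/255 = 7/255 = 0.02745… → 0.03
(1-R'-K)/(1-K) simplifies to (max-R)/max with max = 248:
C = (248-31)/248 = 217/248 = 0.875 → 0.88
M = (248-248)/248 = 0/248 = 0 → 0.00
Y = (248-212)/248 = 36/248 = 0.14516… → 0.15
= CMYK(0.88, 0.00, 0.15, 0.03)


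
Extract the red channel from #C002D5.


Color: #C002D5
R = C0 = 192
G = 02 = 2
B = D5 = 213
Red = 192


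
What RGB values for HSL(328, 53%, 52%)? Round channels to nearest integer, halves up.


H=328°, S=0.53, L=0.52
C = (1-|2L-1|)×S = (1-|0.04|)×0.53 = 0.5088
H' = H/60 = 328/60 ≈ 5.4667; X = C×(1-|H' mod 2 - 1|) = 0.27136
m = L - C/2 = 0.52 - 0.2544 = 0.2656
Sector ⌊H'⌋ = 5 → (R',G',B') = (0.5088, 0.0, 0.27136)
RGB = ((R'+m)×255, (G'+m)×255, (B'+m)×255) = (197.472, 67.728, 136.9248)
Round half up → RGB(197, 68, 137)


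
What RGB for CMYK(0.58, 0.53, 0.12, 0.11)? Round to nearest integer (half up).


R = 255 × (1-C) × (1-K) = 255 × 0.42 × 0.89 = 95.319 → 95
G = 255 × (1-M) × (1-K) = 255 × 0.47 × 0.89 = 106.6665 → 107
B = 255 × (1-Y) × (1-K) = 255 × 0.88 × 0.89 = 199.716 → 200
= RGB(95, 107, 200)


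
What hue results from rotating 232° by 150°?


New hue = (H + rotation) mod 360
New hue = (232 + 150) mod 360
= 382 mod 360
= 22°


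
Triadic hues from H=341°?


Triadic: equally spaced at 120° intervals
H1 = 341°
H2 = (341 + 120) mod 360 = 101°
H3 = (341 + 240) mod 360 = 221°
Triadic = 341°, 101°, 221°


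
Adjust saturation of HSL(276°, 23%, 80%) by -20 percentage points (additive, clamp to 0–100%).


Original S = 23%
Adjustment = -20 percentage points
New S = 23 + (-20) = 3
Clamp to [0, 100] → 3
= HSL(276°, 3%, 80%)


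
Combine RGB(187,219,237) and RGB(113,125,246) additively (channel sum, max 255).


Additive: each channel = min(255, C₁+C₂)
R: 187+113 = 300 → 255
G: 219+125 = 344 → 255
B: 237+246 = 483 → 255
= RGB(255, 255, 255)


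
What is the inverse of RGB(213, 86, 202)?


Invert: (255-R, 255-G, 255-B)
R: 255-213 = 42
G: 255-86 = 169
B: 255-202 = 53
= RGB(42, 169, 53)


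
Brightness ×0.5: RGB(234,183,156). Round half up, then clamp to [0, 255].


Multiply each channel by 0.5, round half up, clamp to [0, 255]
R: 234×0.5 = 117
G: 183×0.5 = 91.5 → round → 92
B: 156×0.5 = 78
= RGB(117, 92, 78)


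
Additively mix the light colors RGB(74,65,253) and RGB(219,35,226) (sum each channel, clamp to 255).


Additive: each channel = min(255, C₁+C₂)
R: 74+219 = 293 → 255
G: 65+35 = 100 → 100
B: 253+226 = 479 → 255
= RGB(255, 100, 255)


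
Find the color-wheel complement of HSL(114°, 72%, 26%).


Complement = opposite side of color wheel = hue + 180°
H' = (114 + 180) mod 360 = 294°
S and L unchanged.
= HSL(294°, 72%, 26%)


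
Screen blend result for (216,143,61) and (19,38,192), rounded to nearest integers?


Screen: C = 255 - (255-A)×(255-B)/255, rounded to nearest integer
R: 255 - (255-216)×(255-19)/255 = 255 - 9204/255 ≈ 255 - 36.094 = 218.906 → 219
G: 255 - (255-143)×(255-38)/255 = 255 - 24304/255 ≈ 255 - 95.310 = 159.690 → 160
B: 255 - (255-61)×(255-192)/255 = 255 - 12222/255 ≈ 255 - 47.929 = 207.071 → 207
= RGB(219, 160, 207)


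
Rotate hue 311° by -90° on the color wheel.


New hue = (H + rotation) mod 360
New hue = (311 -90) mod 360
= 221 mod 360
= 221°


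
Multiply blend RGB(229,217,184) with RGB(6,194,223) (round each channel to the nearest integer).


Multiply: C = A×B/255, rounded to nearest integer
R: 229×6/255 = 1374/255 ≈ 5.388 → 5
G: 217×194/255 = 42098/255 ≈ 165.090 → 165
B: 184×223/255 = 41032/255 ≈ 160.910 → 161
= RGB(5, 165, 161)


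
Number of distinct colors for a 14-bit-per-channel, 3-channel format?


Total bits = 14 bits/channel × 3 channels = 42 bits
Distinct colors = 2^42
= 4,398,046,511,104 colors


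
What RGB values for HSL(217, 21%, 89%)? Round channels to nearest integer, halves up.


H=217°, S=0.21, L=0.89
C = (1-|2L-1|)×S = (1-|0.78|)×0.21 = 0.0462
H' = H/60 = 217/60 ≈ 3.6167; X = C×(1-|H' mod 2 - 1|) = 0.01771
m = L - C/2 = 0.89 - 0.0231 = 0.8669
Sector ⌊H'⌋ = 3 → (R',G',B') = (0.0, 0.01771, 0.0462)
RGB = ((R'+m)×255, (G'+m)×255, (B'+m)×255) = (221.0595, 225.57555, 232.8405)
Round half up → RGB(221, 226, 233)


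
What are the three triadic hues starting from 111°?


Triadic: equally spaced at 120° intervals
H1 = 111°
H2 = (111 + 120) mod 360 = 231°
H3 = (111 + 240) mod 360 = 351°
Triadic = 111°, 231°, 351°


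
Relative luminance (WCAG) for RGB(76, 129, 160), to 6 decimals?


Linearize each channel (sRGB transfer function): c = v/255; c_lin = c/12.92 if c ≤ 0.04045, else ((c+0.055)/1.055)^2.4
  R: 76/255 ≈ 0.298039 > 0.04045 → ((0.298039+0.055)/1.055)^2.4 ≈ 0.072272
  G: 129/255 ≈ 0.505882 > 0.04045 → ((0.505882+0.055)/1.055)^2.4 ≈ 0.219526
  B: 160/255 ≈ 0.627451 > 0.04045 → ((0.627451+0.055)/1.055)^2.4 ≈ 0.351533
R_lin = 0.072272, G_lin = 0.219526, B_lin = 0.351533
L = 0.2126×R + 0.7152×G + 0.0722×B
L = 0.2126×0.072272 + 0.7152×0.219526 + 0.0722×0.351533
L ≈ 0.197751


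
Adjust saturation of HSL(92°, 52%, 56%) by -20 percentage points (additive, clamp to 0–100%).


Original S = 52%
Adjustment = -20 percentage points
New S = 52 + (-20) = 32
Clamp to [0, 100] → 32
= HSL(92°, 32%, 56%)


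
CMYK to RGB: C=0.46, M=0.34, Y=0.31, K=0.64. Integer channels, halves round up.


R = 255 × (1-C) × (1-K) = 255 × 0.54 × 0.36 = 49.572 → 50
G = 255 × (1-M) × (1-K) = 255 × 0.66 × 0.36 = 60.588 → 61
B = 255 × (1-Y) × (1-K) = 255 × 0.69 × 0.36 = 63.342 → 63
= RGB(50, 61, 63)


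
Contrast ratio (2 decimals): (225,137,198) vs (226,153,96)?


Linearize each sRGB channel c=v/255: c/12.92 if c ≤ 0.04045 else ((c+0.055)/1.055)^2.4
L = 0.2126×R_lin + 0.7152×G_lin + 0.0722×B_lin
Color 1 (225,137,198):
  R=225: 225/255≈0.8824 > 0.04045 → ((0.8824+0.055)/1.055)^2.4 ≈ 0.75294
  G=137: 137/255≈0.5373 > 0.04045 → ((0.5373+0.055)/1.055)^2.4 ≈ 0.25016
  B=198: 198/255≈0.7765 > 0.04045 → ((0.7765+0.055)/1.055)^2.4 ≈ 0.56471
  L1 = 0.2126×0.75294 + 0.7152×0.25016 + 0.0722×0.56471 ≈ 0.37976
Color 2 (226,153,96):
  R=226: 226/255≈0.8863 > 0.04045 → ((0.8863+0.055)/1.055)^2.4 ≈ 0.76052
  G=153: 153/255≈0.6000 > 0.04045 → ((0.6000+0.055)/1.055)^2.4 ≈ 0.31855
  B=96: 96/255≈0.3765 > 0.04045 → ((0.3765+0.055)/1.055)^2.4 ≈ 0.11697
  L2 = 0.2126×0.76052 + 0.7152×0.31855 + 0.0722×0.11697 ≈ 0.39796
Lighter = 0.39796, Darker = 0.37976
Ratio = (L_lighter + 0.05) / (L_darker + 0.05)
Ratio = (0.39796 + 0.05) / (0.37976 + 0.05) = 0.44796 / 0.42976 ≈ 1.0423
Ratio ≈ 1.04:1


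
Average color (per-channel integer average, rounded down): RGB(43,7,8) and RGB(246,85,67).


Midpoint: each channel = ⌊(C₁+C₂)/2⌋
R: ⌊(43+246)/2⌋ = 144
G: ⌊(7+85)/2⌋ = 46
B: ⌊(8+67)/2⌋ = 37
= RGB(144, 46, 37)


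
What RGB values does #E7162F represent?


E7 → 231 (R)
16 → 22 (G)
2F → 47 (B)
= RGB(231, 22, 47)


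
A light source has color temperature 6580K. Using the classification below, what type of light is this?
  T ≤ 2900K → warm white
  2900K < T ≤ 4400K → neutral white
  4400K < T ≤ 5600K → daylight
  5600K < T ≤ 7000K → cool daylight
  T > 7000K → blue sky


Temperature: 6580K
5600K < 6580K ≤ 7000K → cool daylight
Classification: cool daylight


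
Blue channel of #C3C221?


Color: #C3C221
R = C3 = 195
G = C2 = 194
B = 21 = 33
Blue = 33


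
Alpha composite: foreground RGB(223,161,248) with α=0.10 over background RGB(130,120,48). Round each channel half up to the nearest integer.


C = α×F + (1-α)×B, with 1-α = 0.90
R: 0.10×223 + 0.90×130 = 22.30 + 117.00 = 139.30 → 139
G: 0.10×161 + 0.90×120 = 16.10 + 108.00 = 124.10 → 124
B: 0.10×248 + 0.90×48 = 24.80 + 43.20 = 68.00 → 68
= RGB(139, 124, 68)


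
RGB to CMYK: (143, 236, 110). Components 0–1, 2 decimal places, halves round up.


R'=143/255≈0.5608, G'=236/255≈0.9255, B'=110/255≈0.4314
K = 1 - max(R',G',B') = 1 - 236/255 = 19/255 = 0.07450… → 0.07
(1-R'-K)/(1-K) simplifies to (max-R)/max with max = 236:
C = (236-143)/236 = 93/236 = 0.39406… → 0.39
M = (236-236)/236 = 0/236 = 0 → 0.00
Y = (236-110)/236 = 126/236 = 0.53389… → 0.53
= CMYK(0.39, 0.00, 0.53, 0.07)


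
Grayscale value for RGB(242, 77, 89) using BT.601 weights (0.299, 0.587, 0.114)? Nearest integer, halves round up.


Gray = 0.299×R + 0.587×G + 0.114×B
Gray = 0.299×242 + 0.587×77 + 0.114×89
Gray = 72.358 + 45.199 + 10.146
Gray = 127.703 → round half up → 128
Gray = 128


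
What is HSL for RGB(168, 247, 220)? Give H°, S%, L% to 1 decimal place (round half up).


Normalize: R'=168/255≈0.6588, G'=247/255≈0.9686, B'=220/255≈0.8627
Max=247/255, Min=168/255, Δ=Max-Min=79/255
L = (Max+Min)/2 = (247+168)/510 = 415/510 = 0.81372… → L = 81.4%
L > 0.5 → S = Δ/(2-Max-Min) = 79/(510-247-168) = 79/95 = 0.83157… → S = 83.2%
(the 1/255 factors cancel in S and H, so raw channel differences can be used)
Max is G' → H = 60 × ((B-R)/Δ + 2) = 60 × ((220-168)/79 + 2)
  52/79 + 2 = 0.6582… + 2 = 2.6582…
  H = 60 × 2.6582… = 159.493…° → H = 159.5°
= HSL(159.5°, 83.2%, 81.4%)


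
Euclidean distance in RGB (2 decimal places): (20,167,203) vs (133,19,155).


d = √[(R₁-R₂)² + (G₁-G₂)² + (B₁-B₂)²]
d = √[(20-133)² + (167-19)² + (203-155)²]
d = √[12769 + 21904 + 2304]
d = √36977
d ≈ 192.29


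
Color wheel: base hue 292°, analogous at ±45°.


Base hue: 292°
Left analog: (292 - 45) mod 360 = 247°
Right analog: (292 + 45) mod 360 = 337°
Analogous hues = 247° and 337°


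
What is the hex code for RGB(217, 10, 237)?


R = 217 → D9 (hex)
G = 10 → 0A (hex)
B = 237 → ED (hex)
Hex = #D90AED


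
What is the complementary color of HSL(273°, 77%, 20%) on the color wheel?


Complement = opposite side of color wheel = hue + 180°
H' = (273 + 180) mod 360 = 93°
S and L unchanged.
= HSL(93°, 77%, 20%)


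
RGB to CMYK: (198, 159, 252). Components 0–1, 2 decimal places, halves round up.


R'=198/255≈0.7765, G'=159/255≈0.6235, B'=252/255≈0.9882
K = 1 - max(R',G',B') = 1 - 252/255 = 3/255 = 0.01176… → 0.01
(1-R'-K)/(1-K) simplifies to (max-R)/max with max = 252:
C = (252-198)/252 = 54/252 = 0.21428… → 0.21
M = (252-159)/252 = 93/252 = 0.36904… → 0.37
Y = (252-252)/252 = 0/252 = 0 → 0.00
= CMYK(0.21, 0.37, 0.00, 0.01)


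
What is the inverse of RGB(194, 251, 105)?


Invert: (255-R, 255-G, 255-B)
R: 255-194 = 61
G: 255-251 = 4
B: 255-105 = 150
= RGB(61, 4, 150)


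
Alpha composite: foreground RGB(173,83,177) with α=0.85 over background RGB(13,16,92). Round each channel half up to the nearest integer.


C = α×F + (1-α)×B, with 1-α = 0.15
R: 0.85×173 + 0.15×13 = 147.05 + 1.95 = 149.00 → 149
G: 0.85×83 + 0.15×16 = 70.55 + 2.40 = 72.95 → 73
B: 0.85×177 + 0.15×92 = 150.45 + 13.80 = 164.25 → 164
= RGB(149, 73, 164)


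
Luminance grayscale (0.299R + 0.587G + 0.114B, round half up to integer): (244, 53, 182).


Gray = 0.299×R + 0.587×G + 0.114×B
Gray = 0.299×244 + 0.587×53 + 0.114×182
Gray = 72.956 + 31.111 + 20.748
Gray = 124.815 → round half up → 125
Gray = 125


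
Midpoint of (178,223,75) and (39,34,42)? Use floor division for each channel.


Midpoint: each channel = ⌊(C₁+C₂)/2⌋
R: ⌊(178+39)/2⌋ = 108
G: ⌊(223+34)/2⌋ = 128
B: ⌊(75+42)/2⌋ = 58
= RGB(108, 128, 58)


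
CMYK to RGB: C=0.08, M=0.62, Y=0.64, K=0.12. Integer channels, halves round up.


R = 255 × (1-C) × (1-K) = 255 × 0.92 × 0.88 = 206.448 → 206
G = 255 × (1-M) × (1-K) = 255 × 0.38 × 0.88 = 85.272 → 85
B = 255 × (1-Y) × (1-K) = 255 × 0.36 × 0.88 = 80.784 → 81
= RGB(206, 85, 81)


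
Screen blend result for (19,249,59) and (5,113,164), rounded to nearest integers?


Screen: C = 255 - (255-A)×(255-B)/255, rounded to nearest integer
R: 255 - (255-19)×(255-5)/255 = 255 - 59000/255 ≈ 255 - 231.373 = 23.627 → 24
G: 255 - (255-249)×(255-113)/255 = 255 - 852/255 ≈ 255 - 3.341 = 251.659 → 252
B: 255 - (255-59)×(255-164)/255 = 255 - 17836/255 ≈ 255 - 69.945 = 185.055 → 185
= RGB(24, 252, 185)


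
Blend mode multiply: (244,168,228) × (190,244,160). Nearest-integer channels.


Multiply: C = A×B/255, rounded to nearest integer
R: 244×190/255 = 46360/255 ≈ 181.804 → 182
G: 168×244/255 = 40992/255 ≈ 160.753 → 161
B: 228×160/255 = 36480/255 ≈ 143.059 → 143
= RGB(182, 161, 143)


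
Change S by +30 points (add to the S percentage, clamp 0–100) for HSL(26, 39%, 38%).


Original S = 39%
Adjustment = +30 percentage points
New S = 39 + (30) = 69
Clamp to [0, 100] → 69
= HSL(26°, 69%, 38%)


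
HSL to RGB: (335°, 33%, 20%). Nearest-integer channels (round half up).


H=335°, S=0.33, L=0.20
C = (1-|2L-1|)×S = (1-|-0.60|)×0.33 = 0.132
H' = H/60 = 335/60 ≈ 5.5833; X = C×(1-|H' mod 2 - 1|) = 0.055
m = L - C/2 = 0.20 - 0.066 = 0.134
Sector ⌊H'⌋ = 5 → (R',G',B') = (0.132, 0.0, 0.055)
RGB = ((R'+m)×255, (G'+m)×255, (B'+m)×255) = (67.83, 34.17, 48.195)
Round half up → RGB(68, 34, 48)


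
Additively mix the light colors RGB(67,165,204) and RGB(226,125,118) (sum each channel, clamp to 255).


Additive: each channel = min(255, C₁+C₂)
R: 67+226 = 293 → 255
G: 165+125 = 290 → 255
B: 204+118 = 322 → 255
= RGB(255, 255, 255)


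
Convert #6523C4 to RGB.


65 → 101 (R)
23 → 35 (G)
C4 → 196 (B)
= RGB(101, 35, 196)


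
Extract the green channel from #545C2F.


Color: #545C2F
R = 54 = 84
G = 5C = 92
B = 2F = 47
Green = 92


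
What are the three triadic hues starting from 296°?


Triadic: equally spaced at 120° intervals
H1 = 296°
H2 = (296 + 120) mod 360 = 56°
H3 = (296 + 240) mod 360 = 176°
Triadic = 296°, 56°, 176°


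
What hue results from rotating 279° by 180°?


New hue = (H + rotation) mod 360
New hue = (279 + 180) mod 360
= 459 mod 360
= 99°


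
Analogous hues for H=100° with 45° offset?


Base hue: 100°
Left analog: (100 - 45) mod 360 = 55°
Right analog: (100 + 45) mod 360 = 145°
Analogous hues = 55° and 145°


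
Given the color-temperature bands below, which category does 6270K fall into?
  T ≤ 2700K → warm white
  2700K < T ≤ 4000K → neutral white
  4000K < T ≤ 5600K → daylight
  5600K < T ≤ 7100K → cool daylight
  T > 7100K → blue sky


Temperature: 6270K
5600K < 6270K ≤ 7100K → cool daylight
Classification: cool daylight


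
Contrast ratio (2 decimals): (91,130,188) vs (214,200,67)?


Linearize each sRGB channel c=v/255: c/12.92 if c ≤ 0.04045 else ((c+0.055)/1.055)^2.4
L = 0.2126×R_lin + 0.7152×G_lin + 0.0722×B_lin
Color 1 (91,130,188):
  R=91: 91/255≈0.3569 > 0.04045 → ((0.3569+0.055)/1.055)^2.4 ≈ 0.10462
  G=130: 130/255≈0.5098 > 0.04045 → ((0.5098+0.055)/1.055)^2.4 ≈ 0.22323
  B=188: 188/255≈0.7373 > 0.04045 → ((0.7373+0.055)/1.055)^2.4 ≈ 0.50289
  L1 = 0.2126×0.10462 + 0.7152×0.22323 + 0.0722×0.50289 ≈ 0.21820
Color 2 (214,200,67):
  R=214: 214/255≈0.8392 > 0.04045 → ((0.8392+0.055)/1.055)^2.4 ≈ 0.67244
  G=200: 200/255≈0.7843 > 0.04045 → ((0.7843+0.055)/1.055)^2.4 ≈ 0.57758
  B=67: 67/255≈0.2627 > 0.04045 → ((0.2627+0.055)/1.055)^2.4 ≈ 0.05613
  L2 = 0.2126×0.67244 + 0.7152×0.57758 + 0.0722×0.05613 ≈ 0.56010
Lighter = 0.56010, Darker = 0.21820
Ratio = (L_lighter + 0.05) / (L_darker + 0.05)
Ratio = (0.56010 + 0.05) / (0.21820 + 0.05) = 0.61010 / 0.26820 ≈ 2.2748
Ratio ≈ 2.27:1


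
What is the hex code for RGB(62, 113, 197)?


R = 62 → 3E (hex)
G = 113 → 71 (hex)
B = 197 → C5 (hex)
Hex = #3E71C5


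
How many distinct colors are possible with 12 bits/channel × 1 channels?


Total bits = 12 bits/channel × 1 channels = 12 bits
Distinct colors = 2^12
= 4,096 colors


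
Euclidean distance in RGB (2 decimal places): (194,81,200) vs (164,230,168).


d = √[(R₁-R₂)² + (G₁-G₂)² + (B₁-B₂)²]
d = √[(194-164)² + (81-230)² + (200-168)²]
d = √[900 + 22201 + 1024]
d = √24125
d ≈ 155.32


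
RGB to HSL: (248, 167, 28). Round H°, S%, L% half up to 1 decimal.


Normalize: R'=248/255≈0.9725, G'=167/255≈0.6549, B'=28/255≈0.1098
Max=248/255, Min=28/255, Δ=Max-Min=220/255
L = (Max+Min)/2 = (248+28)/510 = 276/510 = 0.54117… → L = 54.1%
L > 0.5 → S = Δ/(2-Max-Min) = 220/(510-248-28) = 220/234 = 0.94017… → S = 94.0%
(the 1/255 factors cancel in S and H, so raw channel differences can be used)
Max is R' → H = 60 × (((G-B)/Δ) mod 6) = 60 × (((167-28)/220) mod 6)
  139/220 = 0.6318…
  H = 60 × 0.6318… = 37.909…° → H = 37.9°
= HSL(37.9°, 94.0%, 54.1%)


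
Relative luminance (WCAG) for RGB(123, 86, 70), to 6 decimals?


Linearize each channel (sRGB transfer function): c = v/255; c_lin = c/12.92 if c ≤ 0.04045, else ((c+0.055)/1.055)^2.4
  R: 123/255 ≈ 0.482353 > 0.04045 → ((0.482353+0.055)/1.055)^2.4 ≈ 0.198069
  G: 86/255 ≈ 0.337255 > 0.04045 → ((0.337255+0.055)/1.055)^2.4 ≈ 0.093059
  B: 70/255 ≈ 0.274510 > 0.04045 → ((0.274510+0.055)/1.055)^2.4 ≈ 0.061246
R_lin = 0.198069, G_lin = 0.093059, B_lin = 0.061246
L = 0.2126×R + 0.7152×G + 0.0722×B
L = 0.2126×0.198069 + 0.7152×0.093059 + 0.0722×0.061246
L ≈ 0.113087


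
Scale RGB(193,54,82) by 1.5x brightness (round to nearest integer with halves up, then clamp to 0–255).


Multiply each channel by 1.5, round half up, clamp to [0, 255]
R: 193×1.5 = 289.5 → round → 290 → clamp → 255
G: 54×1.5 = 81
B: 82×1.5 = 123
= RGB(255, 81, 123)


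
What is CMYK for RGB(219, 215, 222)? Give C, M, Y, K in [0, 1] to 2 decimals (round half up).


R'=219/255≈0.8588, G'=215/255≈0.8431, B'=222/255≈0.8706
K = 1 - max(R',G',B') = 1 - 222/255 = 33/255 = 0.12941… → 0.13
(1-R'-K)/(1-K) simplifies to (max-R)/max with max = 222:
C = (222-219)/222 = 3/222 = 0.01351… → 0.01
M = (222-215)/222 = 7/222 = 0.03153… → 0.03
Y = (222-222)/222 = 0/222 = 0 → 0.00
= CMYK(0.01, 0.03, 0.00, 0.13)


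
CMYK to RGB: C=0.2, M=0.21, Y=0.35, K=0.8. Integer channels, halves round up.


R = 255 × (1-C) × (1-K) = 255 × 0.80 × 0.20 = 40.8 → 41
G = 255 × (1-M) × (1-K) = 255 × 0.79 × 0.20 = 40.29 → 40
B = 255 × (1-Y) × (1-K) = 255 × 0.65 × 0.20 = 33.15 → 33
= RGB(41, 40, 33)


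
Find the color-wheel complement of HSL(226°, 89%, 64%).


Complement = opposite side of color wheel = hue + 180°
H' = (226 + 180) mod 360 = 46°
S and L unchanged.
= HSL(46°, 89%, 64%)


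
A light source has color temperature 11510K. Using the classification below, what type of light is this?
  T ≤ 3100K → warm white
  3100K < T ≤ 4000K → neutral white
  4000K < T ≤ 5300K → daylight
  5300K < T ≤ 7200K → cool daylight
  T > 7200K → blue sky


Temperature: 11510K
11510K > 7200K → blue sky
Classification: blue sky


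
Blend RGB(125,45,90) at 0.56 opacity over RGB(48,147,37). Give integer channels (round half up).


C = α×F + (1-α)×B, with 1-α = 0.44
R: 0.56×125 + 0.44×48 = 70.00 + 21.12 = 91.12 → 91
G: 0.56×45 + 0.44×147 = 25.20 + 64.68 = 89.88 → 90
B: 0.56×90 + 0.44×37 = 50.40 + 16.28 = 66.68 → 67
= RGB(91, 90, 67)


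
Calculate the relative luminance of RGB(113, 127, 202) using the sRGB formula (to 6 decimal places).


Linearize each channel (sRGB transfer function): c = v/255; c_lin = c/12.92 if c ≤ 0.04045, else ((c+0.055)/1.055)^2.4
  R: 113/255 ≈ 0.443137 > 0.04045 → ((0.443137+0.055)/1.055)^2.4 ≈ 0.165132
  G: 127/255 ≈ 0.498039 > 0.04045 → ((0.498039+0.055)/1.055)^2.4 ≈ 0.212231
  B: 202/255 ≈ 0.792157 > 0.04045 → ((0.792157+0.055)/1.055)^2.4 ≈ 0.590619
R_lin = 0.165132, G_lin = 0.212231, B_lin = 0.590619
L = 0.2126×R + 0.7152×G + 0.0722×B
L = 0.2126×0.165132 + 0.7152×0.212231 + 0.0722×0.590619
L ≈ 0.229537


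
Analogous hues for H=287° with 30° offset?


Base hue: 287°
Left analog: (287 - 30) mod 360 = 257°
Right analog: (287 + 30) mod 360 = 317°
Analogous hues = 257° and 317°


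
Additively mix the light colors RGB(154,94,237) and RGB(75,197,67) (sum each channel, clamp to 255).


Additive: each channel = min(255, C₁+C₂)
R: 154+75 = 229 → 229
G: 94+197 = 291 → 255
B: 237+67 = 304 → 255
= RGB(229, 255, 255)


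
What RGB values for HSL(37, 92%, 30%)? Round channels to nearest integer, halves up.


H=37°, S=0.92, L=0.30
C = (1-|2L-1|)×S = (1-|-0.40|)×0.92 = 0.552
H' = H/60 = 37/60 ≈ 0.6167; X = C×(1-|H' mod 2 - 1|) = 0.3404
m = L - C/2 = 0.30 - 0.276 = 0.024
Sector ⌊H'⌋ = 0 → (R',G',B') = (0.552, 0.3404, 0.0)
RGB = ((R'+m)×255, (G'+m)×255, (B'+m)×255) = (146.88, 92.922, 6.12)
Round half up → RGB(147, 93, 6)


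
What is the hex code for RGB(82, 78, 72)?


R = 82 → 52 (hex)
G = 78 → 4E (hex)
B = 72 → 48 (hex)
Hex = #524E48


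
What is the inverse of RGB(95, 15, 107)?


Invert: (255-R, 255-G, 255-B)
R: 255-95 = 160
G: 255-15 = 240
B: 255-107 = 148
= RGB(160, 240, 148)


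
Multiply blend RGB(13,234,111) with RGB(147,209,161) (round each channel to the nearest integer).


Multiply: C = A×B/255, rounded to nearest integer
R: 13×147/255 = 1911/255 ≈ 7.494 → 7
G: 234×209/255 = 48906/255 ≈ 191.788 → 192
B: 111×161/255 = 17871/255 ≈ 70.082 → 70
= RGB(7, 192, 70)


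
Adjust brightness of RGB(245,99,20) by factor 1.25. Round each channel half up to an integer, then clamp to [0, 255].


Multiply each channel by 1.25, round half up, clamp to [0, 255]
R: 245×1.25 = 306.25 → round → 306 → clamp → 255
G: 99×1.25 = 123.75 → round → 124
B: 20×1.25 = 25
= RGB(255, 124, 25)


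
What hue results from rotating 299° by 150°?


New hue = (H + rotation) mod 360
New hue = (299 + 150) mod 360
= 449 mod 360
= 89°


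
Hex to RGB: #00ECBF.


00 → 0 (R)
EC → 236 (G)
BF → 191 (B)
= RGB(0, 236, 191)


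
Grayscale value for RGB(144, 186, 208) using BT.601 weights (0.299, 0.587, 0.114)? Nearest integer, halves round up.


Gray = 0.299×R + 0.587×G + 0.114×B
Gray = 0.299×144 + 0.587×186 + 0.114×208
Gray = 43.056 + 109.182 + 23.712
Gray = 175.950 → round half up → 176
Gray = 176


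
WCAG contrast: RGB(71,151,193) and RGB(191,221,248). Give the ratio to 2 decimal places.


Linearize each sRGB channel c=v/255: c/12.92 if c ≤ 0.04045 else ((c+0.055)/1.055)^2.4
L = 0.2126×R_lin + 0.7152×G_lin + 0.0722×B_lin
Color 1 (71,151,193):
  R=71: 71/255≈0.2784 > 0.04045 → ((0.2784+0.055)/1.055)^2.4 ≈ 0.06301
  G=151: 151/255≈0.5922 > 0.04045 → ((0.5922+0.055)/1.055)^2.4 ≈ 0.30947
  B=193: 193/255≈0.7569 > 0.04045 → ((0.7569+0.055)/1.055)^2.4 ≈ 0.53328
  L1 = 0.2126×0.06301 + 0.7152×0.30947 + 0.0722×0.53328 ≈ 0.27323
Color 2 (191,221,248):
  R=191: 191/255≈0.7490 > 0.04045 → ((0.7490+0.055)/1.055)^2.4 ≈ 0.52100
  G=221: 221/255≈0.8667 > 0.04045 → ((0.8667+0.055)/1.055)^2.4 ≈ 0.72306
  B=248: 248/255≈0.9725 > 0.04045 → ((0.9725+0.055)/1.055)^2.4 ≈ 0.93869
  L2 = 0.2126×0.52100 + 0.7152×0.72306 + 0.0722×0.93869 ≈ 0.69567
Lighter = 0.69567, Darker = 0.27323
Ratio = (L_lighter + 0.05) / (L_darker + 0.05)
Ratio = (0.69567 + 0.05) / (0.27323 + 0.05) = 0.74567 / 0.32323 ≈ 2.3069
Ratio ≈ 2.31:1


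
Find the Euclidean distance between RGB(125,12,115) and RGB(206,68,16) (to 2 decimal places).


d = √[(R₁-R₂)² + (G₁-G₂)² + (B₁-B₂)²]
d = √[(125-206)² + (12-68)² + (115-16)²]
d = √[6561 + 3136 + 9801]
d = √19498
d ≈ 139.64


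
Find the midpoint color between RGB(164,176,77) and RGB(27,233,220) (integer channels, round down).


Midpoint: each channel = ⌊(C₁+C₂)/2⌋
R: ⌊(164+27)/2⌋ = 95
G: ⌊(176+233)/2⌋ = 204
B: ⌊(77+220)/2⌋ = 148
= RGB(95, 204, 148)


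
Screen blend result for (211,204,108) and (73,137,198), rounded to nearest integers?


Screen: C = 255 - (255-A)×(255-B)/255, rounded to nearest integer
R: 255 - (255-211)×(255-73)/255 = 255 - 8008/255 ≈ 255 - 31.404 = 223.596 → 224
G: 255 - (255-204)×(255-137)/255 = 255 - 6018/255 ≈ 255 - 23.600 = 231.400 → 231
B: 255 - (255-108)×(255-198)/255 = 255 - 8379/255 ≈ 255 - 32.859 = 222.141 → 222
= RGB(224, 231, 222)


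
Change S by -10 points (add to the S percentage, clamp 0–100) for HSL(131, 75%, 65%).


Original S = 75%
Adjustment = -10 percentage points
New S = 75 + (-10) = 65
Clamp to [0, 100] → 65
= HSL(131°, 65%, 65%)


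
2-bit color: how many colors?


Colors = 2^bits = 2^2
= 4 colors


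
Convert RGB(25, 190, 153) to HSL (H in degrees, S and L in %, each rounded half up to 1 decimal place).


Normalize: R'=25/255≈0.0980, G'=190/255≈0.7451, B'=153/255≈0.6000
Max=190/255, Min=25/255, Δ=Max-Min=165/255
L = (Max+Min)/2 = (190+25)/510 = 215/510 = 0.42156… → L = 42.2%
L ≤ 0.5 → S = Δ/(Max+Min) = 165/(190+25) = 165/215 = 0.76744… → S = 76.7%
(the 1/255 factors cancel in S and H, so raw channel differences can be used)
Max is G' → H = 60 × ((B-R)/Δ + 2) = 60 × ((153-25)/165 + 2)
  128/165 + 2 = 0.7757… + 2 = 2.7757…
  H = 60 × 2.7757… = 166.545…° → H = 166.5°
= HSL(166.5°, 76.7%, 42.2%)


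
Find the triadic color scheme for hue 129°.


Triadic: equally spaced at 120° intervals
H1 = 129°
H2 = (129 + 120) mod 360 = 249°
H3 = (129 + 240) mod 360 = 9°
Triadic = 129°, 249°, 9°


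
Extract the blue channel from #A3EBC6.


Color: #A3EBC6
R = A3 = 163
G = EB = 235
B = C6 = 198
Blue = 198


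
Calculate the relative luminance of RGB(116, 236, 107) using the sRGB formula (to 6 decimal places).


Linearize each channel (sRGB transfer function): c = v/255; c_lin = c/12.92 if c ≤ 0.04045, else ((c+0.055)/1.055)^2.4
  R: 116/255 ≈ 0.454902 > 0.04045 → ((0.454902+0.055)/1.055)^2.4 ≈ 0.174647
  G: 236/255 ≈ 0.925490 > 0.04045 → ((0.925490+0.055)/1.055)^2.4 ≈ 0.838799
  B: 107/255 ≈ 0.419608 > 0.04045 → ((0.419608+0.055)/1.055)^2.4 ≈ 0.147027
R_lin = 0.174647, G_lin = 0.838799, B_lin = 0.147027
L = 0.2126×R + 0.7152×G + 0.0722×B
L = 0.2126×0.174647 + 0.7152×0.838799 + 0.0722×0.147027
L ≈ 0.647654


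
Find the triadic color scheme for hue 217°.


Triadic: equally spaced at 120° intervals
H1 = 217°
H2 = (217 + 120) mod 360 = 337°
H3 = (217 + 240) mod 360 = 97°
Triadic = 217°, 337°, 97°


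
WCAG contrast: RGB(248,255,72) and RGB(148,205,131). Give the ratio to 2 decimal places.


Linearize each sRGB channel c=v/255: c/12.92 if c ≤ 0.04045 else ((c+0.055)/1.055)^2.4
L = 0.2126×R_lin + 0.7152×G_lin + 0.0722×B_lin
Color 1 (248,255,72):
  R=248: 248/255≈0.9725 > 0.04045 → ((0.9725+0.055)/1.055)^2.4 ≈ 0.93869
  G=255: 255/255≈1.0000 > 0.04045 → ((1.0000+0.055)/1.055)^2.4 ≈ 1.00000
  B=72: 72/255≈0.2824 > 0.04045 → ((0.2824+0.055)/1.055)^2.4 ≈ 0.06480
  L1 = 0.2126×0.93869 + 0.7152×1.00000 + 0.0722×0.06480 ≈ 0.91944
Color 2 (148,205,131):
  R=148: 148/255≈0.5804 > 0.04045 → ((0.5804+0.055)/1.055)^2.4 ≈ 0.29614
  G=205: 205/255≈0.8039 > 0.04045 → ((0.8039+0.055)/1.055)^2.4 ≈ 0.61050
  B=131: 131/255≈0.5137 > 0.04045 → ((0.5137+0.055)/1.055)^2.4 ≈ 0.22697
  L2 = 0.2126×0.29614 + 0.7152×0.61050 + 0.0722×0.22697 ≈ 0.51597
Lighter = 0.91944, Darker = 0.51597
Ratio = (L_lighter + 0.05) / (L_darker + 0.05)
Ratio = (0.91944 + 0.05) / (0.51597 + 0.05) = 0.96944 / 0.56597 ≈ 1.7129
Ratio ≈ 1.71:1


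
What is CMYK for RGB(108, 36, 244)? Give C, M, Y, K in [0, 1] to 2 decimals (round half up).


R'=108/255≈0.4235, G'=36/255≈0.1412, B'=244/255≈0.9569
K = 1 - max(R',G',B') = 1 - 244/255 = 11/255 = 0.04313… → 0.04
(1-R'-K)/(1-K) simplifies to (max-R)/max with max = 244:
C = (244-108)/244 = 136/244 = 0.55737… → 0.56
M = (244-36)/244 = 208/244 = 0.85245… → 0.85
Y = (244-244)/244 = 0/244 = 0 → 0.00
= CMYK(0.56, 0.85, 0.00, 0.04)


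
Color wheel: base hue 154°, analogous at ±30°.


Base hue: 154°
Left analog: (154 - 30) mod 360 = 124°
Right analog: (154 + 30) mod 360 = 184°
Analogous hues = 124° and 184°


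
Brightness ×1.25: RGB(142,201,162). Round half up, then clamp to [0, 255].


Multiply each channel by 1.25, round half up, clamp to [0, 255]
R: 142×1.25 = 177.5 → round → 178
G: 201×1.25 = 251.25 → round → 251
B: 162×1.25 = 202.5 → round → 203
= RGB(178, 251, 203)


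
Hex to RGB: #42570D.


42 → 66 (R)
57 → 87 (G)
0D → 13 (B)
= RGB(66, 87, 13)


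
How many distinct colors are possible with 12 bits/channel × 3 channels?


Total bits = 12 bits/channel × 3 channels = 36 bits
Distinct colors = 2^36
= 68,719,476,736 colors


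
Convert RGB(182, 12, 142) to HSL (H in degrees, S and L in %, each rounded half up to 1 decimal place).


Normalize: R'=182/255≈0.7137, G'=12/255≈0.0471, B'=142/255≈0.5569
Max=182/255, Min=12/255, Δ=Max-Min=170/255
L = (Max+Min)/2 = (182+12)/510 = 194/510 = 0.38039… → L = 38.0%
L ≤ 0.5 → S = Δ/(Max+Min) = 170/(182+12) = 170/194 = 0.87628… → S = 87.6%
(the 1/255 factors cancel in S and H, so raw channel differences can be used)
Max is R' → H = 60 × (((G-B)/Δ) mod 6) = 60 × (((12-142)/170) mod 6)
  (-130)/170 = -0.7647…; negative, so add 6 → 5.2352…
  H = 60 × 5.2352… = 314.117…° → H = 314.1°
= HSL(314.1°, 87.6%, 38.0%)


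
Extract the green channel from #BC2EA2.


Color: #BC2EA2
R = BC = 188
G = 2E = 46
B = A2 = 162
Green = 46


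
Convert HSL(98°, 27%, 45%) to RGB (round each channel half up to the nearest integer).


H=98°, S=0.27, L=0.45
C = (1-|2L-1|)×S = (1-|-0.10|)×0.27 = 0.243
H' = H/60 = 98/60 ≈ 1.6333; X = C×(1-|H' mod 2 - 1|) = 0.0891
m = L - C/2 = 0.45 - 0.1215 = 0.3285
Sector ⌊H'⌋ = 1 → (R',G',B') = (0.0891, 0.243, 0.0)
RGB = ((R'+m)×255, (G'+m)×255, (B'+m)×255) = (106.488, 145.7325, 83.7675)
Round half up → RGB(106, 146, 84)


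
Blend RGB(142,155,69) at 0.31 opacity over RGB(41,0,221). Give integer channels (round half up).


C = α×F + (1-α)×B, with 1-α = 0.69
R: 0.31×142 + 0.69×41 = 44.02 + 28.29 = 72.31 → 72
G: 0.31×155 + 0.69×0 = 48.05 + 0.00 = 48.05 → 48
B: 0.31×69 + 0.69×221 = 21.39 + 152.49 = 173.88 → 174
= RGB(72, 48, 174)


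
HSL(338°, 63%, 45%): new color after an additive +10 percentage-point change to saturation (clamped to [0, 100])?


Original S = 63%
Adjustment = +10 percentage points
New S = 63 + (10) = 73
Clamp to [0, 100] → 73
= HSL(338°, 73%, 45%)


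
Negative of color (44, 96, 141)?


Invert: (255-R, 255-G, 255-B)
R: 255-44 = 211
G: 255-96 = 159
B: 255-141 = 114
= RGB(211, 159, 114)


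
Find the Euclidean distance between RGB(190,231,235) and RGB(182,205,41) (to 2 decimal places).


d = √[(R₁-R₂)² + (G₁-G₂)² + (B₁-B₂)²]
d = √[(190-182)² + (231-205)² + (235-41)²]
d = √[64 + 676 + 37636]
d = √38376
d ≈ 195.90


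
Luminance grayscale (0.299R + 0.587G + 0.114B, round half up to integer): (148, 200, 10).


Gray = 0.299×R + 0.587×G + 0.114×B
Gray = 0.299×148 + 0.587×200 + 0.114×10
Gray = 44.252 + 117.400 + 1.140
Gray = 162.792 → round half up → 163
Gray = 163


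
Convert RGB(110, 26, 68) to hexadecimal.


R = 110 → 6E (hex)
G = 26 → 1A (hex)
B = 68 → 44 (hex)
Hex = #6E1A44


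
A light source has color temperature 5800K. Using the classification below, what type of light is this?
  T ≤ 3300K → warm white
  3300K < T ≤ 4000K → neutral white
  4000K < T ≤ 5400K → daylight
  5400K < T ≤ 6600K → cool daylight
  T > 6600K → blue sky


Temperature: 5800K
5400K < 5800K ≤ 6600K → cool daylight
Classification: cool daylight


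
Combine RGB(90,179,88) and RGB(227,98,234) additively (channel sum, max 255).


Additive: each channel = min(255, C₁+C₂)
R: 90+227 = 317 → 255
G: 179+98 = 277 → 255
B: 88+234 = 322 → 255
= RGB(255, 255, 255)


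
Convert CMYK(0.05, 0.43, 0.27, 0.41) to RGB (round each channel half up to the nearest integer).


R = 255 × (1-C) × (1-K) = 255 × 0.95 × 0.59 = 142.9275 → 143
G = 255 × (1-M) × (1-K) = 255 × 0.57 × 0.59 = 85.7565 → 86
B = 255 × (1-Y) × (1-K) = 255 × 0.73 × 0.59 = 109.8285 → 110
= RGB(143, 86, 110)
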